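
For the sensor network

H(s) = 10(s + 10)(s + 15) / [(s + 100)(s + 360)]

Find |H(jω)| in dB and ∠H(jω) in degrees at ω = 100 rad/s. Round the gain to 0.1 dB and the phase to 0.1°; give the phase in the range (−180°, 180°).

At s = jω = j100:
zero (s+10): 10 + j100 → |·| = √(10²+100²) = √10100 ≈ 100.5, ∠ = arctan(100/10) ≈ 84.29°
zero (s+15): 15 + j100 → |·| = √(15²+100²) = √10225 ≈ 101.12, ∠ = arctan(100/15) ≈ 81.47°
pole (s+100): 100 + j100 → |·| = √(100²+100²) = √20000 ≈ 141.42, ∠ = arctan(100/100) ≈ 45.00°
pole (s+360): 360 + j100 → |·| = √(360²+100²) = √139600 ≈ 373.63, ∠ = arctan(100/360) ≈ 15.52°
|H| = 10 · 10163 / 52839 ≈ 1.9234
Gain = 20 log₁₀(1.9234) ≈ 5.68 dB
∠H = 165.76° − 60.52° = 105.24°

5.7 dB, 105.2°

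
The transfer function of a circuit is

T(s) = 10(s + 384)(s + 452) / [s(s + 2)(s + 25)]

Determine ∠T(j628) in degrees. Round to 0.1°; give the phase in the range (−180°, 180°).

At s = jω = j628:
zero (s+384): 384 + j628 → |·| = √(384²+628²) = √541840 ≈ 736.1, ∠ = arctan(628/384) ≈ 58.56°
zero (s+452): 452 + j628 → |·| = √(452²+628²) = √598688 ≈ 773.75, ∠ = arctan(628/452) ≈ 54.26°
pole (s+2): 2 + j628 → |·| = √(2²+628²) = √394388 ≈ 628, ∠ = arctan(628/2) ≈ 89.82°
pole (s+25): 25 + j628 → |·| = √(25²+628²) = √395009 ≈ 628.5, ∠ = arctan(628/25) ≈ 87.72°
pole at origin: |s| = 628, ∠ = 90.00° (in denominator)
∠T = 112.82° − 267.54° = -154.72°

-154.7°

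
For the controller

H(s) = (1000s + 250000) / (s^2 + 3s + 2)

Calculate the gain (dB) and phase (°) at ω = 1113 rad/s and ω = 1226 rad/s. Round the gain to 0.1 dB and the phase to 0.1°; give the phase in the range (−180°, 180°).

ω = 1113: -0.7 dB, -102.5°; ω = 1226: -1.6 dB, -101.4°

Substitute s = j1113:
Numerator: 1000(j1113) + 250000 = 250000 + j1113000
Denominator: (j1113)^2 + 3(j1113) + 2 = -1238767 + j3339
|N| = √(250000² + 1113000²) ≈ 1.1407e+06, ∠N ≈ 77.34°
|D| = √(1238767² + 3339²) ≈ 1.2388e+06, ∠D ≈ 179.85°
|H| = 1.1407e+06 / 1.2388e+06 ≈ 0.92081
Gain = 20 log₁₀(0.92081) ≈ -0.72 dB
∠H = 77.34° − 179.85° = -102.51°

Substitute s = j1226:
Numerator: 1000(j1226) + 250000 = 250000 + j1226000
Denominator: (j1226)^2 + 3(j1226) + 2 = -1503074 + j3678
|N| = √(250000² + 1226000²) ≈ 1.2512e+06, ∠N ≈ 78.47°
|D| = √(1503074² + 3678²) ≈ 1.5031e+06, ∠D ≈ 179.86°
|H| = 1.2512e+06 / 1.5031e+06 ≈ 0.83241
Gain = 20 log₁₀(0.83241) ≈ -1.59 dB
∠H = 78.47° − 179.86° = -101.39°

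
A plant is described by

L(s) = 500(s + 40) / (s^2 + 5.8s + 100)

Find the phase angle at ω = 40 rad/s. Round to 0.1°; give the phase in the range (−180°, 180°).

-126.2°

At s = jω = j40:
zero (s+40): 40 + j40 → |·| = √(40²+40²) = √3200 ≈ 56.569, ∠ = arctan(40/40) ≈ 45.00°
quadratic: (j40)² + 5.8·j40 + 100 = -1500 + j232 → |·| ≈ 1517.8, ∠ ≈ 171.21°
∠L = 45.00° − 171.21° = -126.21°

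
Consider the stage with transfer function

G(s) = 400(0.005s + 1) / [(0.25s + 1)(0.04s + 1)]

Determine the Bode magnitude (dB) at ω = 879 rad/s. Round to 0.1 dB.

-12.6 dB

At ω = 879 rad/s:
zero (1 + j879·0.005) = 1 + j4.395 → |·| ≈ 4.5073, ∠ ≈ 77.18°
pole (1 + j879·0.25) = 1 + j219.75 → |·| ≈ 219.75, ∠ ≈ 89.74°
pole (1 + j879·0.04) = 1 + j35.16 → |·| ≈ 35.174, ∠ ≈ 88.37°
|G| = 400 · 4.5073 / (219.75 · 35.174) ≈ 0.23325
Gain = 20 log₁₀(0.23325) ≈ -12.64 dB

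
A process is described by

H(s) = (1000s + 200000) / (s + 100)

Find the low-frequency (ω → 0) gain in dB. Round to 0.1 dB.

H(0) = 200000 / 100 = 2000
20 log₁₀(2000) ≈ 66.02 dB

66.0 dB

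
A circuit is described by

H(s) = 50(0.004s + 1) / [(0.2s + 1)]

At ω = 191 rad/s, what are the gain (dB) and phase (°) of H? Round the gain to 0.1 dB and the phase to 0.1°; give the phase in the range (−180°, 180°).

4.3 dB, -51.1°

At ω = 191 rad/s:
zero (1 + j191·0.004) = 1 + j0.764 → |·| ≈ 1.2584, ∠ ≈ 37.38°
pole (1 + j191·0.2) = 1 + j38.2 → |·| ≈ 38.213, ∠ ≈ 88.50°
|H| = 50 · 1.2584 / (38.213) ≈ 1.6466
Gain = 20 log₁₀(1.6466) ≈ 4.33 dB
∠H = (37.38°) − (88.50°) = -51.12°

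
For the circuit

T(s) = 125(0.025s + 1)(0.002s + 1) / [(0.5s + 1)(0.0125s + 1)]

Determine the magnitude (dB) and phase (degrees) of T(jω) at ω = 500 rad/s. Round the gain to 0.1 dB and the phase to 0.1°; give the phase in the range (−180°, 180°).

At ω = 500 rad/s:
zero (1 + j500·0.025) = 1 + j12.5 → |·| ≈ 12.54, ∠ ≈ 85.43°
zero (1 + j500·0.002) = 1 + j1 → |·| ≈ 1.4142, ∠ ≈ 45.00°
pole (1 + j500·0.5) = 1 + j250 → |·| ≈ 250, ∠ ≈ 89.77°
pole (1 + j500·0.0125) = 1 + j6.25 → |·| ≈ 6.3295, ∠ ≈ 80.91°
|T| = 125 · 12.54 · 1.4142 / (250 · 6.3295) ≈ 1.4009
Gain = 20 log₁₀(1.4009) ≈ 2.93 dB
∠T = (85.43° + 45.00°) − (89.77° + 80.91°) = -40.25°

2.9 dB, -40.3°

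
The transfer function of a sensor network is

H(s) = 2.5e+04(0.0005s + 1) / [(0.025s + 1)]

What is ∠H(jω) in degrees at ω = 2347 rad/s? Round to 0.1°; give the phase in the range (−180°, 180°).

At ω = 2347 rad/s:
zero (1 + j2347·0.0005) = 1 + j1.1735 → |·| ≈ 1.5418, ∠ ≈ 49.56°
pole (1 + j2347·0.025) = 1 + j58.675 → |·| ≈ 58.684, ∠ ≈ 89.02°
∠H = (49.56°) − (89.02°) = -39.46°

-39.5°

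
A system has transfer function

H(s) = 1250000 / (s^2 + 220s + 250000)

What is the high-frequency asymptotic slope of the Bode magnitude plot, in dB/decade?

-40 dB/decade

Each pole contributes −20 dB/decade at high frequency; each zero contributes +20 dB/decade.
Net: 0 zero(s) − 2 pole(s) → -40 dB/decade.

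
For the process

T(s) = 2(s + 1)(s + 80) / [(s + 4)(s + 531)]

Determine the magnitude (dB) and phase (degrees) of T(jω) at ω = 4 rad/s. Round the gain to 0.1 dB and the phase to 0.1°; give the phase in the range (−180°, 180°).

At s = jω = j4:
zero (s+1): 1 + j4 → |·| = √(1²+4²) = √17 ≈ 4.1231, ∠ = arctan(4/1) ≈ 75.96°
zero (s+80): 80 + j4 → |·| = √(80²+4²) = √6416 ≈ 80.1, ∠ = arctan(4/80) ≈ 2.86°
pole (s+4): 4 + j4 → |·| = √(4²+4²) = √32 ≈ 5.6569, ∠ = arctan(4/4) ≈ 45.00°
pole (s+531): 531 + j4 → |·| = √(531²+4²) = √281977 ≈ 531.02, ∠ = arctan(4/531) ≈ 0.43°
|T| = 2 · 330.26 / 3003.9 ≈ 0.21989
Gain = 20 log₁₀(0.21989) ≈ -13.16 dB
∠T = 78.82° − 45.43° = 33.39°

-13.2 dB, 33.4°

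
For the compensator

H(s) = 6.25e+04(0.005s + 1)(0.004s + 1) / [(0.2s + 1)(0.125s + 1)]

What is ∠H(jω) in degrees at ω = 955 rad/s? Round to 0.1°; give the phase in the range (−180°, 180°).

At ω = 955 rad/s:
zero (1 + j955·0.005) = 1 + j4.775 → |·| ≈ 4.8786, ∠ ≈ 78.17°
zero (1 + j955·0.004) = 1 + j3.82 → |·| ≈ 3.9487, ∠ ≈ 75.33°
pole (1 + j955·0.2) = 1 + j191 → |·| ≈ 191, ∠ ≈ 89.70°
pole (1 + j955·0.125) = 1 + j119.375 → |·| ≈ 119.38, ∠ ≈ 89.52°
∠H = (78.17° + 75.33°) − (89.70° + 89.52°) = -25.72°

-25.7°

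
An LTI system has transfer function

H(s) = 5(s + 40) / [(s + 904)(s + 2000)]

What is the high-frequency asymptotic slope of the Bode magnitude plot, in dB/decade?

Each pole contributes −20 dB/decade at high frequency; each zero contributes +20 dB/decade.
Net: 1 zero(s) − 2 pole(s) → -20 dB/decade.

-20 dB/decade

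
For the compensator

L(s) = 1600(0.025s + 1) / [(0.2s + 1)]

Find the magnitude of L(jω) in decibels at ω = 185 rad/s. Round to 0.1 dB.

46.2 dB

At ω = 185 rad/s:
zero (1 + j185·0.025) = 1 + j4.625 → |·| ≈ 4.7319, ∠ ≈ 77.80°
pole (1 + j185·0.2) = 1 + j37 → |·| ≈ 37.014, ∠ ≈ 88.45°
|L| = 1600 · 4.7319 / (37.014) ≈ 204.55
Gain = 20 log₁₀(204.55) ≈ 46.22 dB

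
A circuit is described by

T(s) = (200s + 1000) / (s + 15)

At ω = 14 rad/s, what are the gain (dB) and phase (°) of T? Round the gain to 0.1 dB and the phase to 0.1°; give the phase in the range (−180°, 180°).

43.2 dB, 27.3°

Substitute s = j14:
Numerator: 200(j14) + 1000 = 1000 + j2800
Denominator: (j14) + 15 = 15 + j14
|N| = √(1000² + 2800²) ≈ 2973.2, ∠N ≈ 70.35°
|D| = √(15² + 14²) ≈ 20.518, ∠D ≈ 43.03°
|T| = 2973.2 / 20.518 ≈ 144.91
Gain = 20 log₁₀(144.91) ≈ 43.22 dB
∠T = 70.35° − 43.03° = 27.32°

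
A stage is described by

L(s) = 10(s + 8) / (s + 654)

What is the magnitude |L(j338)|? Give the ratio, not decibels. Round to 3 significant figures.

4.59

At s = jω = j338:
zero (s+8): 8 + j338 → |·| = √(8²+338²) = √114308 ≈ 338.09, ∠ = arctan(338/8) ≈ 88.64°
pole (s+654): 654 + j338 → |·| = √(654²+338²) = √541960 ≈ 736.18, ∠ = arctan(338/654) ≈ 27.33°
|L| = 10 · 338.09 / 736.18 ≈ 4.5925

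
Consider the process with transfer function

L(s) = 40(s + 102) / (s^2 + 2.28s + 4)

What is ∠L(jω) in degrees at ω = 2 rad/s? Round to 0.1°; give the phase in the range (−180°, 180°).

At s = jω = j2:
zero (s+102): 102 + j2 → |·| = √(102²+2²) = √10408 ≈ 102.02, ∠ = arctan(2/102) ≈ 1.12°
quadratic: (j2)² + 2.28·j2 + 4 = 0 + j4.56 → |·| ≈ 4.56, ∠ ≈ 90.00°
∠L = 1.12° − 90.00° = -88.88°

-88.9°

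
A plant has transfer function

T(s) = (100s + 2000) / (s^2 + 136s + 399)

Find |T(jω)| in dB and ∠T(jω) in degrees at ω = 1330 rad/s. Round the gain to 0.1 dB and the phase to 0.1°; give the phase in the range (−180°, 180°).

-22.5 dB, -85.0°

Substitute s = j1330:
Numerator: 100(j1330) + 2000 = 2000 + j133000
Denominator: (j1330)^2 + 136(j1330) + 399 = -1768501 + j180880
|N| = √(2000² + 133000²) ≈ 1.3302e+05, ∠N ≈ 89.14°
|D| = √(1768501² + 180880²) ≈ 1.7777e+06, ∠D ≈ 174.16°
|T| = 1.3302e+05 / 1.7777e+06 ≈ 0.074827
Gain = 20 log₁₀(0.074827) ≈ -22.52 dB
∠T = 89.14° − 174.16° = -85.02°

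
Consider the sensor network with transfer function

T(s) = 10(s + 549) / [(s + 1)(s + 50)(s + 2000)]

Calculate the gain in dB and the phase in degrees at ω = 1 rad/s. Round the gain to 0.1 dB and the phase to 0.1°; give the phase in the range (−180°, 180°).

-28.2 dB, -46.1°

At s = jω = j1:
zero (s+549): 549 + j1 → |·| = √(549²+1²) = √301402 ≈ 549, ∠ = arctan(1/549) ≈ 0.10°
pole (s+1): 1 + j1 → |·| = √(1²+1²) = √2 ≈ 1.4142, ∠ = arctan(1/1) ≈ 45.00°
pole (s+50): 50 + j1 → |·| = √(50²+1²) = √2501 ≈ 50.01, ∠ = arctan(1/50) ≈ 1.15°
pole (s+2000): 2000 + j1 → |·| = √(2000²+1²) = √4000001 ≈ 2000, ∠ = arctan(1/2000) ≈ 0.03°
|T| = 10 · 549 / 1.4145e+05 ≈ 0.038812
Gain = 20 log₁₀(0.038812) ≈ -28.22 dB
∠T = 0.10° − 46.18° = -46.08°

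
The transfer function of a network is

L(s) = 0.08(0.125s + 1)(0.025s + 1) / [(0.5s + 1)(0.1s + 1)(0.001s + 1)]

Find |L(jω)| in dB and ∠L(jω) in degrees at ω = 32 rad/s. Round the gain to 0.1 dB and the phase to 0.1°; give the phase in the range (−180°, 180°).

-42.1 dB, -46.3°

At ω = 32 rad/s:
zero (1 + j32·0.125) = 1 + j4 → |·| ≈ 4.1231, ∠ ≈ 75.96°
zero (1 + j32·0.025) = 1 + j0.8 → |·| ≈ 1.2806, ∠ ≈ 38.66°
pole (1 + j32·0.5) = 1 + j16 → |·| ≈ 16.031, ∠ ≈ 86.42°
pole (1 + j32·0.1) = 1 + j3.2 → |·| ≈ 3.3526, ∠ ≈ 72.65°
pole (1 + j32·0.001) = 1 + j0.032 → |·| ≈ 1.0005, ∠ ≈ 1.83°
|L| = 0.08 · 4.1231 · 1.2806 / (16.031 · 3.3526 · 1.0005) ≈ 0.0078554
Gain = 20 log₁₀(0.0078554) ≈ -42.10 dB
∠L = (75.96° + 38.66°) − (86.42° + 72.65° + 1.83°) = -46.28°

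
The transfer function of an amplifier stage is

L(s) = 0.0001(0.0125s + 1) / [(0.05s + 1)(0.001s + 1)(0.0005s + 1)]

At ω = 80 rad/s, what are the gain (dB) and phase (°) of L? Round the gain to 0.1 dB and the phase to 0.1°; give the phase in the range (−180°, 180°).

-89.3 dB, -37.8°

At ω = 80 rad/s:
zero (1 + j80·0.0125) = 1 + j1 → |·| ≈ 1.4142, ∠ ≈ 45.00°
pole (1 + j80·0.05) = 1 + j4 → |·| ≈ 4.1231, ∠ ≈ 75.96°
pole (1 + j80·0.001) = 1 + j0.08 → |·| ≈ 1.0032, ∠ ≈ 4.57°
pole (1 + j80·0.0005) = 1 + j0.04 → |·| ≈ 1.0008, ∠ ≈ 2.29°
|L| = 0.0001 · 1.4142 / (4.1231 · 1.0032 · 1.0008) ≈ 3.4163e-05
Gain = 20 log₁₀(3.4163e-05) ≈ -89.33 dB
∠L = (45.00°) − (75.96° + 4.57° + 2.29°) = -37.82°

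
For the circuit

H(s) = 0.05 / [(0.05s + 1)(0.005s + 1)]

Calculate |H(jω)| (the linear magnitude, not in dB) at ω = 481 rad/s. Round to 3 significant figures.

0.000798

At ω = 481 rad/s:
pole (1 + j481·0.05) = 1 + j24.05 → |·| ≈ 24.071, ∠ ≈ 87.62°
pole (1 + j481·0.005) = 1 + j2.405 → |·| ≈ 2.6046, ∠ ≈ 67.42°
|H| = 0.05 · 1 / (24.071 · 2.6046) ≈ 0.00079751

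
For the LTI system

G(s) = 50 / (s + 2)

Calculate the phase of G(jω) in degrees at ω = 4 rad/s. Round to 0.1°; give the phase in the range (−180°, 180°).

-63.4°

Substitute s = j4:
Numerator: 50 = 50 + j0
Denominator: (j4) + 2 = 2 + j4
|N| = √(50² + 0²) ≈ 50, ∠N ≈ 0.00°
|D| = √(2² + 4²) ≈ 4.4721, ∠D ≈ 63.43°
∠G = 0.00° − 63.43° = -63.43°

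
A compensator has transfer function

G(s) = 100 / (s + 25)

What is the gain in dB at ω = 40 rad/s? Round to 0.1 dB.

At s = jω = j40:
pole (s+25): 25 + j40 → |·| = √(25²+40²) = √2225 ≈ 47.17, ∠ = arctan(40/25) ≈ 57.99°
|G| = 100 / 47.17 ≈ 2.12
Gain = 20 log₁₀(2.12) ≈ 6.53 dB

6.5 dB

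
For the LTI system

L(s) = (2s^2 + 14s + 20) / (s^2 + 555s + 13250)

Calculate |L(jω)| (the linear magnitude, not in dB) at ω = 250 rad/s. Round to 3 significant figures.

Substitute s = j250:
Numerator: 2(j250)^2 + 14(j250) + 20 = -124980 + j3500
Denominator: (j250)^2 + 555(j250) + 13250 = -49250 + j138750
|N| = √(124980² + 3500²) ≈ 1.2503e+05, ∠N ≈ 178.40°
|D| = √(49250² + 138750²) ≈ 1.4723e+05, ∠D ≈ 109.54°
|L| = 1.2503e+05 / 1.4723e+05 ≈ 0.84922

0.849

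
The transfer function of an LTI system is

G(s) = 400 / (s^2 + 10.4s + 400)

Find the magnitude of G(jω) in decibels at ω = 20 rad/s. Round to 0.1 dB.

At s = jω = j20:
quadratic: (j20)² + 10.4·j20 + 400 = 0 + j208 → |·| ≈ 208, ∠ ≈ 90.00°
|G| = 400 / 208 ≈ 1.9231
Gain = 20 log₁₀(1.9231) ≈ 5.68 dB

5.7 dB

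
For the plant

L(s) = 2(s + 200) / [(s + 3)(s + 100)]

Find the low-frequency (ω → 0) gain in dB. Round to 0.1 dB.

L(0) = 2·200 / (3·100) ≈ 1.3333
20 log₁₀(1.3333) ≈ 2.50 dB

2.5 dB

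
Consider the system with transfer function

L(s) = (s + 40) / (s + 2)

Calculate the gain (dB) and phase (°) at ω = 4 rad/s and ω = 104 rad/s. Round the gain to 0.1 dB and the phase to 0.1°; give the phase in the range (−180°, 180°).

Substitute s = j4:
Numerator: (j4) + 40 = 40 + j4
Denominator: (j4) + 2 = 2 + j4
|N| = √(40² + 4²) ≈ 40.2, ∠N ≈ 5.71°
|D| = √(2² + 4²) ≈ 4.4721, ∠D ≈ 63.43°
|L| = 40.2 / 4.4721 ≈ 8.9891
Gain = 20 log₁₀(8.9891) ≈ 19.07 dB
∠L = 5.71° − 63.43° = -57.72°

Substitute s = j104:
Numerator: (j104) + 40 = 40 + j104
Denominator: (j104) + 2 = 2 + j104
|N| = √(40² + 104²) ≈ 111.43, ∠N ≈ 68.96°
|D| = √(2² + 104²) ≈ 104.02, ∠D ≈ 88.90°
|L| = 111.43 / 104.02 ≈ 1.0712
Gain = 20 log₁₀(1.0712) ≈ 0.60 dB
∠L = 68.96° − 88.90° = -19.94°

ω = 4: 19.1 dB, -57.7°; ω = 104: 0.6 dB, -19.9°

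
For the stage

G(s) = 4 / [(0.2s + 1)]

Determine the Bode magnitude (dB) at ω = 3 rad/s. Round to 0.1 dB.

At ω = 3 rad/s:
pole (1 + j3·0.2) = 1 + j0.6 → |·| ≈ 1.1662, ∠ ≈ 30.96°
|G| = 4 · 1 / (1.1662) ≈ 3.4299
Gain = 20 log₁₀(3.4299) ≈ 10.71 dB

10.7 dB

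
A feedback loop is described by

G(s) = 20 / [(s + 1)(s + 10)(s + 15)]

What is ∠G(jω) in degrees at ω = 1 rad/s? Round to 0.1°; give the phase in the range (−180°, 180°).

-54.5°

At s = jω = j1:
pole (s+1): 1 + j1 → |·| = √(1²+1²) = √2 ≈ 1.4142, ∠ = arctan(1/1) ≈ 45.00°
pole (s+10): 10 + j1 → |·| = √(10²+1²) = √101 ≈ 10.05, ∠ = arctan(1/10) ≈ 5.71°
pole (s+15): 15 + j1 → |·| = √(15²+1²) = √226 ≈ 15.033, ∠ = arctan(1/15) ≈ 3.81°
∠G = 0.00° − 54.52° = -54.52°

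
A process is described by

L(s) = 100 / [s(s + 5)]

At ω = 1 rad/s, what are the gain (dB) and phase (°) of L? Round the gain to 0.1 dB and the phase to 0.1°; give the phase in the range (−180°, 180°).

25.9 dB, -101.3°

At s = jω = j1:
pole (s+5): 5 + j1 → |·| = √(5²+1²) = √26 ≈ 5.099, ∠ = arctan(1/5) ≈ 11.31°
pole at origin: |s| = 1, ∠ = 90.00° (in denominator)
|L| = 100 / 5.099 ≈ 19.612
Gain = 20 log₁₀(19.612) ≈ 25.85 dB
∠L = 0.00° − 101.31° = -101.31°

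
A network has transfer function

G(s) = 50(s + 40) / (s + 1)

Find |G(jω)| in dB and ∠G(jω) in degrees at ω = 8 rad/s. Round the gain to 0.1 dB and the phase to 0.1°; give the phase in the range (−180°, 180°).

48.1 dB, -71.6°

At s = jω = j8:
zero (s+40): 40 + j8 → |·| = √(40²+8²) = √1664 ≈ 40.792, ∠ = arctan(8/40) ≈ 11.31°
pole (s+1): 1 + j8 → |·| = √(1²+8²) = √65 ≈ 8.0623, ∠ = arctan(8/1) ≈ 82.87°
|G| = 50 · 40.792 / 8.0623 ≈ 252.98
Gain = 20 log₁₀(252.98) ≈ 48.06 dB
∠G = 11.31° − 82.87° = -71.56°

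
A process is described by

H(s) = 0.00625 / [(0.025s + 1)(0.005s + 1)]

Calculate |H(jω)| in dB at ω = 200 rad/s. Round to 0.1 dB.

At ω = 200 rad/s:
pole (1 + j200·0.025) = 1 + j5 → |·| ≈ 5.099, ∠ ≈ 78.69°
pole (1 + j200·0.005) = 1 + j1 → |·| ≈ 1.4142, ∠ ≈ 45.00°
|H| = 0.00625 · 1 / (5.099 · 1.4142) ≈ 0.00086673
Gain = 20 log₁₀(0.00086673) ≈ -61.24 dB

-61.2 dB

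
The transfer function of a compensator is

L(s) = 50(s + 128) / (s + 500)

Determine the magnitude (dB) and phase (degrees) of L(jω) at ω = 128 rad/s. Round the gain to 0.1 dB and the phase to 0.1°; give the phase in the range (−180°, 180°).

24.9 dB, 30.6°

At s = jω = j128:
zero (s+128): 128 + j128 → |·| = √(128²+128²) = √32768 ≈ 181.02, ∠ = arctan(128/128) ≈ 45.00°
pole (s+500): 500 + j128 → |·| = √(500²+128²) = √266384 ≈ 516.12, ∠ = arctan(128/500) ≈ 14.36°
|L| = 50 · 181.02 / 516.12 ≈ 17.537
Gain = 20 log₁₀(17.537) ≈ 24.88 dB
∠L = 45.00° − 14.36° = 30.64°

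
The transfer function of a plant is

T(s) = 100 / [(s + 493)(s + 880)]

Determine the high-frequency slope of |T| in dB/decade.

-40 dB/decade

Each pole contributes −20 dB/decade at high frequency; each zero contributes +20 dB/decade.
Net: 0 zero(s) − 2 pole(s) → -40 dB/decade.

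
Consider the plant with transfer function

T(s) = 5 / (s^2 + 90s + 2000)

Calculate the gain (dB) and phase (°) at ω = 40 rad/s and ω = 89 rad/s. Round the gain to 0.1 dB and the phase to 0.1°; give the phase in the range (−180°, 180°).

Substitute s = j40:
Numerator: 5 = 5 + j0
Denominator: (j40)^2 + 90(j40) + 2000 = 400 + j3600
|N| = √(5² + 0²) ≈ 5, ∠N ≈ 0.00°
|D| = √(400² + 3600²) ≈ 3622.2, ∠D ≈ 83.66°
|T| = 5 / 3622.2 ≈ 0.0013804
Gain = 20 log₁₀(0.0013804) ≈ -57.20 dB
∠T = 0.00° − 83.66° = -83.66°

Substitute s = j89:
Numerator: 5 = 5 + j0
Denominator: (j89)^2 + 90(j89) + 2000 = -5921 + j8010
|N| = √(5² + 0²) ≈ 5, ∠N ≈ 0.00°
|D| = √(5921² + 8010²) ≈ 9960.8, ∠D ≈ 126.47°
|T| = 5 / 9960.8 ≈ 0.00050197
Gain = 20 log₁₀(0.00050197) ≈ -65.99 dB
∠T = 0.00° − 126.47° = -126.47°

ω = 40: -57.2 dB, -83.7°; ω = 89: -66.0 dB, -126.5°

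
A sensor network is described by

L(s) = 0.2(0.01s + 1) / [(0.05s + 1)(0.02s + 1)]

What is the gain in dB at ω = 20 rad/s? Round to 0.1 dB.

-17.5 dB

At ω = 20 rad/s:
zero (1 + j20·0.01) = 1 + j0.2 → |·| ≈ 1.0198, ∠ ≈ 11.31°
pole (1 + j20·0.05) = 1 + j1 → |·| ≈ 1.4142, ∠ ≈ 45.00°
pole (1 + j20·0.02) = 1 + j0.4 → |·| ≈ 1.077, ∠ ≈ 21.80°
|L| = 0.2 · 1.0198 / (1.4142 · 1.077) ≈ 0.13391
Gain = 20 log₁₀(0.13391) ≈ -17.46 dB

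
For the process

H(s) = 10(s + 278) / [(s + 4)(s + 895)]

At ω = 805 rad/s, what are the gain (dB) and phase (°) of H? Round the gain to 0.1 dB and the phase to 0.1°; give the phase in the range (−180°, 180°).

-41.1 dB, -60.7°

At s = jω = j805:
zero (s+278): 278 + j805 → |·| = √(278²+805²) = √725309 ≈ 851.65, ∠ = arctan(805/278) ≈ 70.95°
pole (s+4): 4 + j805 → |·| = √(4²+805²) = √648041 ≈ 805.01, ∠ = arctan(805/4) ≈ 89.72°
pole (s+895): 895 + j805 → |·| = √(895²+805²) = √1449050 ≈ 1203.8, ∠ = arctan(805/895) ≈ 41.97°
|H| = 10 · 851.65 / 9.6907e+05 ≈ 0.0087883
Gain = 20 log₁₀(0.0087883) ≈ -41.12 dB
∠H = 70.95° − 131.69° = -60.74°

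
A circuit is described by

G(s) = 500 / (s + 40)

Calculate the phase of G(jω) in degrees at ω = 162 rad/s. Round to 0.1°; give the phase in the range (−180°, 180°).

Substitute s = j162:
Numerator: 500 = 500 + j0
Denominator: (j162) + 40 = 40 + j162
|N| = √(500² + 0²) ≈ 500, ∠N ≈ 0.00°
|D| = √(40² + 162²) ≈ 166.87, ∠D ≈ 76.13°
∠G = 0.00° − 76.13° = -76.13°

-76.1°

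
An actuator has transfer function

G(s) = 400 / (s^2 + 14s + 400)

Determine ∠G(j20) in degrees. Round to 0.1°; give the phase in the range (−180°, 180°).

-90.0°

At s = jω = j20:
quadratic: (j20)² + 14·j20 + 400 = 0 + j280 → |·| ≈ 280, ∠ ≈ 90.00°
∠G = 0.00° − 90.00° = -90.00°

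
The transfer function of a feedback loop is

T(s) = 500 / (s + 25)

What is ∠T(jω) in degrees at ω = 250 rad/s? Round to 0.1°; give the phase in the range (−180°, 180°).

At s = jω = j250:
pole (s+25): 25 + j250 → |·| = √(25²+250²) = √63125 ≈ 251.25, ∠ = arctan(250/25) ≈ 84.29°
∠T = 0.00° − 84.29° = -84.29°

-84.3°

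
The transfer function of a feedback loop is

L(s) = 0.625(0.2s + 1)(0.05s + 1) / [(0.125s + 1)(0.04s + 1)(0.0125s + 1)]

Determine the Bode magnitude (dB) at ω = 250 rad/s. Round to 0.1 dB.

-8.4 dB

At ω = 250 rad/s:
zero (1 + j250·0.2) = 1 + j50 → |·| ≈ 50.01, ∠ ≈ 88.85°
zero (1 + j250·0.05) = 1 + j12.5 → |·| ≈ 12.54, ∠ ≈ 85.43°
pole (1 + j250·0.125) = 1 + j31.25 → |·| ≈ 31.266, ∠ ≈ 88.17°
pole (1 + j250·0.04) = 1 + j10 → |·| ≈ 10.05, ∠ ≈ 84.29°
pole (1 + j250·0.0125) = 1 + j3.125 → |·| ≈ 3.2811, ∠ ≈ 72.26°
|L| = 0.625 · 50.01 · 12.54 / (31.266 · 10.05 · 3.2811) ≈ 0.38017
Gain = 20 log₁₀(0.38017) ≈ -8.40 dB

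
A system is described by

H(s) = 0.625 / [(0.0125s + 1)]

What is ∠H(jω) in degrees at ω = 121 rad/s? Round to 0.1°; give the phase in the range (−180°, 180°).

At ω = 121 rad/s:
pole (1 + j121·0.0125) = 1 + j1.5125 → |·| ≈ 1.8132, ∠ ≈ 56.53°
∠H = (0°) − (56.53°) = -56.53°

-56.5°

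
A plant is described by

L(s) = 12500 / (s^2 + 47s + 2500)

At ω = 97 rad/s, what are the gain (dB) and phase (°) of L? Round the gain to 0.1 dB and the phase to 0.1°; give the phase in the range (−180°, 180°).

At s = jω = j97:
quadratic: (j97)² + 47·j97 + 2500 = -6909 + j4559 → |·| ≈ 8277.6, ∠ ≈ 146.58°
|L| = 12500 / 8277.6 ≈ 1.5101
Gain = 20 log₁₀(1.5101) ≈ 3.58 dB
∠L = 0.00° − 146.58° = -146.58°

3.6 dB, -146.6°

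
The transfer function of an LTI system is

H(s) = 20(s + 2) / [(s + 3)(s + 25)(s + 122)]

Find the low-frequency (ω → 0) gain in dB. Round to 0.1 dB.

H(0) = 20·2 / (3·25·122) ≈ 0.0043716
20 log₁₀(0.0043716) ≈ -47.19 dB

-47.2 dB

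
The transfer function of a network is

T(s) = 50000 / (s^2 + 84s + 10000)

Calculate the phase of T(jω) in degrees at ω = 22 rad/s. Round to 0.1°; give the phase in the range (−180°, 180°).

At s = jω = j22:
quadratic: (j22)² + 84·j22 + 10000 = 9516 + j1848 → |·| ≈ 9693.8, ∠ ≈ 10.99°
∠T = 0.00° − 10.99° = -10.99°

-11.0°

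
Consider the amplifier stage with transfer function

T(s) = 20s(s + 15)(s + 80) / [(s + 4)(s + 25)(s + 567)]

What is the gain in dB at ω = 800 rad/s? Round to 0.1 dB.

At s = jω = j800:
zero (s+15): 15 + j800 → |·| = √(15²+800²) = √640225 ≈ 800.14, ∠ = arctan(800/15) ≈ 88.93°
zero (s+80): 80 + j800 → |·| = √(80²+800²) = √646400 ≈ 803.99, ∠ = arctan(800/80) ≈ 84.29°
zero at origin: s = j800 → |·| = 800, ∠ = 90.00°
pole (s+4): 4 + j800 → |·| = √(4²+800²) = √640016 ≈ 800.01, ∠ = arctan(800/4) ≈ 89.71°
pole (s+25): 25 + j800 → |·| = √(25²+800²) = √640625 ≈ 800.39, ∠ = arctan(800/25) ≈ 88.21°
pole (s+567): 567 + j800 → |·| = √(567²+800²) = √961489 ≈ 980.56, ∠ = arctan(800/567) ≈ 54.67°
|T| = 20 · 5.1464e+08 / 6.2787e+08 ≈ 16.393
Gain = 20 log₁₀(16.393) ≈ 24.29 dB

24.3 dB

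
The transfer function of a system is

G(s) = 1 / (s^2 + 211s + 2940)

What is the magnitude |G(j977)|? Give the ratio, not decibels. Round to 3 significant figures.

Substitute s = j977:
Numerator: 1 = 1 + j0
Denominator: (j977)^2 + 211(j977) + 2940 = -951589 + j206147
|N| = √(1² + 0²) ≈ 1, ∠N ≈ 0.00°
|D| = √(951589² + 206147²) ≈ 9.7366e+05, ∠D ≈ 167.78°
|G| = 1 / 9.7366e+05 ≈ 1.0271e-06

1.03e-06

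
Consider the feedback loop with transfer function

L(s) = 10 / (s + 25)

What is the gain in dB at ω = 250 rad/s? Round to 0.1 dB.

Substitute s = j250:
Numerator: 10 = 10 + j0
Denominator: (j250) + 25 = 25 + j250
|N| = √(10² + 0²) ≈ 10, ∠N ≈ 0.00°
|D| = √(25² + 250²) ≈ 251.25, ∠D ≈ 84.29°
|L| = 10 / 251.25 ≈ 0.039801
Gain = 20 log₁₀(0.039801) ≈ -28.00 dB

-28.0 dB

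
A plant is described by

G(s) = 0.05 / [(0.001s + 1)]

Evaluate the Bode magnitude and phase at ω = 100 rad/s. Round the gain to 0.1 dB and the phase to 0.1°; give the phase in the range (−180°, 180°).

At ω = 100 rad/s:
pole (1 + j100·0.001) = 1 + j0.1 → |·| ≈ 1.005, ∠ ≈ 5.71°
|G| = 0.05 · 1 / (1.005) ≈ 0.049751
Gain = 20 log₁₀(0.049751) ≈ -26.06 dB
∠G = (0°) − (5.71°) = -5.71°

-26.1 dB, -5.7°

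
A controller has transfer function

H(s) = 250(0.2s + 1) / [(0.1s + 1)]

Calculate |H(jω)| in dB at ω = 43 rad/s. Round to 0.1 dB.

At ω = 43 rad/s:
zero (1 + j43·0.2) = 1 + j8.6 → |·| ≈ 8.6579, ∠ ≈ 83.37°
pole (1 + j43·0.1) = 1 + j4.3 → |·| ≈ 4.4147, ∠ ≈ 76.91°
|H| = 250 · 8.6579 / (4.4147) ≈ 490.29
Gain = 20 log₁₀(490.29) ≈ 53.81 dB

53.8 dB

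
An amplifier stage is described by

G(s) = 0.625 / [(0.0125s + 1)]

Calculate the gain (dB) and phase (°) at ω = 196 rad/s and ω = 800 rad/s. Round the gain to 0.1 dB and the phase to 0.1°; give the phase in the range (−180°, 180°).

At ω = 196 rad/s:
pole (1 + j196·0.0125) = 1 + j2.45 → |·| ≈ 2.6462, ∠ ≈ 67.80°
|G| = 0.625 · 1 / (2.6462) ≈ 0.23619
Gain = 20 log₁₀(0.23619) ≈ -12.53 dB
∠G = (0°) − (67.80°) = -67.80°

At ω = 800 rad/s:
pole (1 + j800·0.0125) = 1 + j10 → |·| ≈ 10.05, ∠ ≈ 84.29°
|G| = 0.625 · 1 / (10.05) ≈ 0.062189
Gain = 20 log₁₀(0.062189) ≈ -24.13 dB
∠G = (0°) − (84.29°) = -84.29°

ω = 196: -12.5 dB, -67.8°; ω = 800: -24.1 dB, -84.3°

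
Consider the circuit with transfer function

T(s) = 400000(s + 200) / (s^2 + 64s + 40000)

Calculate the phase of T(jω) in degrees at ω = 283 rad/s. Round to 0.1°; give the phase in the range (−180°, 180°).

At s = jω = j283:
zero (s+200): 200 + j283 → |·| = √(200²+283²) = √120089 ≈ 346.54, ∠ = arctan(283/200) ≈ 54.75°
quadratic: (j283)² + 64·j283 + 40000 = -40089 + j18112 → |·| ≈ 43991, ∠ ≈ 155.69°
∠T = 54.75° − 155.69° = -100.94°

-100.9°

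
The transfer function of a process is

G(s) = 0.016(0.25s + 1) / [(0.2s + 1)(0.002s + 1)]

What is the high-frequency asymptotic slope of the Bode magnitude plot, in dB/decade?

Each pole contributes −20 dB/decade at high frequency; each zero contributes +20 dB/decade.
Net: 1 zero(s) − 2 pole(s) → -20 dB/decade.

-20 dB/decade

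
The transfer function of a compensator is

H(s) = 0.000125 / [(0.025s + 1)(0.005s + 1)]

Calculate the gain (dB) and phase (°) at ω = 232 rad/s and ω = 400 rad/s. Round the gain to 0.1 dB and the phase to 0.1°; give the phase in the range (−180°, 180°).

At ω = 232 rad/s:
pole (1 + j232·0.025) = 1 + j5.8 → |·| ≈ 5.8856, ∠ ≈ 80.22°
pole (1 + j232·0.005) = 1 + j1.16 → |·| ≈ 1.5315, ∠ ≈ 49.24°
|H| = 0.000125 · 1 / (5.8856 · 1.5315) ≈ 1.3868e-05
Gain = 20 log₁₀(1.3868e-05) ≈ -97.16 dB
∠H = (0°) − (80.22° + 49.24°) = -129.46°

At ω = 400 rad/s:
pole (1 + j400·0.025) = 1 + j10 → |·| ≈ 10.05, ∠ ≈ 84.29°
pole (1 + j400·0.005) = 1 + j2 → |·| ≈ 2.2361, ∠ ≈ 63.43°
|H| = 0.000125 · 1 / (10.05 · 2.2361) ≈ 5.5623e-06
Gain = 20 log₁₀(5.5623e-06) ≈ -105.09 dB
∠H = (0°) − (84.29° + 63.43°) = -147.72°

ω = 232: -97.2 dB, -129.5°; ω = 400: -105.1 dB, -147.7°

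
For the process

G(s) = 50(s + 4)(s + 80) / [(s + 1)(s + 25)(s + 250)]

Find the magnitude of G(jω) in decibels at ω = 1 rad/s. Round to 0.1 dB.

At s = jω = j1:
zero (s+4): 4 + j1 → |·| = √(4²+1²) = √17 ≈ 4.1231, ∠ = arctan(1/4) ≈ 14.04°
zero (s+80): 80 + j1 → |·| = √(80²+1²) = √6401 ≈ 80.006, ∠ = arctan(1/80) ≈ 0.72°
pole (s+1): 1 + j1 → |·| = √(1²+1²) = √2 ≈ 1.4142, ∠ = arctan(1/1) ≈ 45.00°
pole (s+25): 25 + j1 → |·| = √(25²+1²) = √626 ≈ 25.02, ∠ = arctan(1/25) ≈ 2.29°
pole (s+250): 250 + j1 → |·| = √(250²+1²) = √62501 ≈ 250, ∠ = arctan(1/250) ≈ 0.23°
|G| = 50 · 329.87 / 8845.8 ≈ 1.8646
Gain = 20 log₁₀(1.8646) ≈ 5.41 dB

5.4 dB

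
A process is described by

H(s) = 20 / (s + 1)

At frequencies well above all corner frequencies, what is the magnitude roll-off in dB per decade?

Each pole contributes −20 dB/decade at high frequency; each zero contributes +20 dB/decade.
Net: 0 zero(s) − 1 pole(s) → -20 dB/decade.

-20 dB/decade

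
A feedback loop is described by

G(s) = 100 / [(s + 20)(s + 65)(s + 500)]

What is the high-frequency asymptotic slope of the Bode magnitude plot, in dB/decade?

Each pole contributes −20 dB/decade at high frequency; each zero contributes +20 dB/decade.
Net: 0 zero(s) − 3 pole(s) → -60 dB/decade.

-60 dB/decade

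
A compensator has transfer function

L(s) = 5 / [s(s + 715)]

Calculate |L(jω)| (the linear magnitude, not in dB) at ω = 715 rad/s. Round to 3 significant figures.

At s = jω = j715:
pole (s+715): 715 + j715 → |·| = √(715²+715²) = √1022450 ≈ 1011.2, ∠ = arctan(715/715) ≈ 45.00°
pole at origin: |s| = 715, ∠ = 90.00° (in denominator)
|L| = 5 / 7.2301e+05 ≈ 6.9155e-06

6.92e-06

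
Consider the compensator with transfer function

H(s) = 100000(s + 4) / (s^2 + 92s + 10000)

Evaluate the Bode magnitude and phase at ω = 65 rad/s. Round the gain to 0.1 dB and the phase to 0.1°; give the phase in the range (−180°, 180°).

At s = jω = j65:
zero (s+4): 4 + j65 → |·| = √(4²+65²) = √4241 ≈ 65.123, ∠ = arctan(65/4) ≈ 86.48°
quadratic: (j65)² + 92·j65 + 10000 = 5775 + j5980 → |·| ≈ 8313.3, ∠ ≈ 46.00°
|H| = 100000 · 65.123 / 8313.3 ≈ 783.36
Gain = 20 log₁₀(783.36) ≈ 57.88 dB
∠H = 86.48° − 46.00° = 40.48°

57.9 dB, 40.5°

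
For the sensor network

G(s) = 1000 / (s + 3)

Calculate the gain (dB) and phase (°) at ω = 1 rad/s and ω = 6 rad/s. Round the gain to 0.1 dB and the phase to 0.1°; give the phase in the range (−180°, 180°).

ω = 1: 50.0 dB, -18.4°; ω = 6: 43.5 dB, -63.4°

Substitute s = j1:
Numerator: 1000 = 1000 + j0
Denominator: (j1) + 3 = 3 + j1
|N| = √(1000² + 0²) ≈ 1000, ∠N ≈ 0.00°
|D| = √(3² + 1²) ≈ 3.1623, ∠D ≈ 18.43°
|G| = 1000 / 3.1623 ≈ 316.23
Gain = 20 log₁₀(316.23) ≈ 50.00 dB
∠G = 0.00° − 18.43° = -18.43°

Substitute s = j6:
Numerator: 1000 = 1000 + j0
Denominator: (j6) + 3 = 3 + j6
|N| = √(1000² + 0²) ≈ 1000, ∠N ≈ 0.00°
|D| = √(3² + 6²) ≈ 6.7082, ∠D ≈ 63.43°
|G| = 1000 / 6.7082 ≈ 149.07
Gain = 20 log₁₀(149.07) ≈ 43.47 dB
∠G = 0.00° − 63.43° = -63.43°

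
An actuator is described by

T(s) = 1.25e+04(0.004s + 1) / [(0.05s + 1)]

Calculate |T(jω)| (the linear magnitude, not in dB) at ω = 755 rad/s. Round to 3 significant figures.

At ω = 755 rad/s:
zero (1 + j755·0.004) = 1 + j3.02 → |·| ≈ 3.1813, ∠ ≈ 71.68°
pole (1 + j755·0.05) = 1 + j37.75 → |·| ≈ 37.763, ∠ ≈ 88.48°
|T| = 1.25e+04 · 3.1813 / (37.763) ≈ 1053

1.05e+03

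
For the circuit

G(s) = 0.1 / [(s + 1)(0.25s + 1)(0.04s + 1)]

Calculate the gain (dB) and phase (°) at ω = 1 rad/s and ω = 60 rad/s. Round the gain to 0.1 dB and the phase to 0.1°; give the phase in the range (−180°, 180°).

ω = 1: -23.3 dB, -61.3°; ω = 60: -87.4 dB, 117.4°

At ω = 1 rad/s:
pole (1 + j1·1) = 1 + j1 → |·| ≈ 1.4142, ∠ ≈ 45.00°
pole (1 + j1·0.25) = 1 + j0.25 → |·| ≈ 1.0308, ∠ ≈ 14.04°
pole (1 + j1·0.04) = 1 + j0.04 → |·| ≈ 1.0008, ∠ ≈ 2.29°
|G| = 0.1 · 1 / (1.4142 · 1.0308 · 1.0008) ≈ 0.068544
Gain = 20 log₁₀(0.068544) ≈ -23.28 dB
∠G = (0°) − (45.00° + 14.04° + 2.29°) = -61.33°

At ω = 60 rad/s:
pole (1 + j60·1) = 1 + j60 → |·| ≈ 60.008, ∠ ≈ 89.05°
pole (1 + j60·0.25) = 1 + j15 → |·| ≈ 15.033, ∠ ≈ 86.19°
pole (1 + j60·0.04) = 1 + j2.4 → |·| ≈ 2.6, ∠ ≈ 67.38°
|G| = 0.1 · 1 / (60.008 · 15.033 · 2.6) ≈ 4.2636e-05
Gain = 20 log₁₀(4.2636e-05) ≈ -87.40 dB
∠G = (0°) − (89.05° + 86.19° + 67.38°) = -242.62° ≡ 117.38° (principal value)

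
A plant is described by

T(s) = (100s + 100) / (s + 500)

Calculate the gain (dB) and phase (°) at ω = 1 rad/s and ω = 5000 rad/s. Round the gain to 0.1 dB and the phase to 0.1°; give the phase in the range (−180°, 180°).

Substitute s = j1:
Numerator: 100(j1) + 100 = 100 + j100
Denominator: (j1) + 500 = 500 + j1
|N| = √(100² + 100²) ≈ 141.42, ∠N ≈ 45.00°
|D| = √(500² + 1²) ≈ 500, ∠D ≈ 0.11°
|T| = 141.42 / 500 ≈ 0.28284
Gain = 20 log₁₀(0.28284) ≈ -10.97 dB
∠T = 45.00° − 0.11° = 44.89°

Substitute s = j5000:
Numerator: 100(j5000) + 100 = 100 + j500000
Denominator: (j5000) + 500 = 500 + j5000
|N| = √(100² + 500000²) ≈ 5e+05, ∠N ≈ 89.99°
|D| = √(500² + 5000²) ≈ 5024.9, ∠D ≈ 84.29°
|T| = 5e+05 / 5024.9 ≈ 99.504
Gain = 20 log₁₀(99.504) ≈ 39.96 dB
∠T = 89.99° − 84.29° = 5.70°

ω = 1: -11.0 dB, 44.9°; ω = 5000: 40.0 dB, 5.7°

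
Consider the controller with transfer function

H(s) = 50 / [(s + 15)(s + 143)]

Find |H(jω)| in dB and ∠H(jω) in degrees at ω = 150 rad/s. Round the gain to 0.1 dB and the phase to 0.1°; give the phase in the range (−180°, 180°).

At s = jω = j150:
pole (s+15): 15 + j150 → |·| = √(15²+150²) = √22725 ≈ 150.75, ∠ = arctan(150/15) ≈ 84.29°
pole (s+143): 143 + j150 → |·| = √(143²+150²) = √42949 ≈ 207.24, ∠ = arctan(150/143) ≈ 46.37°
|H| = 50 / 31241 ≈ 0.0016005
Gain = 20 log₁₀(0.0016005) ≈ -55.91 dB
∠H = 0.00° − 130.66° = -130.66°

-55.9 dB, -130.7°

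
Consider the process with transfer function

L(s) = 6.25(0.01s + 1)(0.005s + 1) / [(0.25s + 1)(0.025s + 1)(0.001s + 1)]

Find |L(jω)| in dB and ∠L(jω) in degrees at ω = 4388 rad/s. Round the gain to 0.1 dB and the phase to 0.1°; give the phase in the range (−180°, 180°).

-39.1 dB, -80.5°

At ω = 4388 rad/s:
zero (1 + j4388·0.01) = 1 + j43.88 → |·| ≈ 43.891, ∠ ≈ 88.69°
zero (1 + j4388·0.005) = 1 + j21.94 → |·| ≈ 21.963, ∠ ≈ 87.39°
pole (1 + j4388·0.25) = 1 + j1097 → |·| ≈ 1097, ∠ ≈ 89.95°
pole (1 + j4388·0.025) = 1 + j109.7 → |·| ≈ 109.7, ∠ ≈ 89.48°
pole (1 + j4388·0.001) = 1 + j4.388 → |·| ≈ 4.5005, ∠ ≈ 77.16°
|L| = 6.25 · 43.891 · 21.963 / (1097 · 109.7 · 4.5005) ≈ 0.011124
Gain = 20 log₁₀(0.011124) ≈ -39.07 dB
∠L = (88.69° + 87.39°) − (89.95° + 89.48° + 77.16°) = -80.51°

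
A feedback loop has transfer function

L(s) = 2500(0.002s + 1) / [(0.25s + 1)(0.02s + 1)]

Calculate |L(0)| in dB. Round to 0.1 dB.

68.0 dB

L(0) = 2500 · 1 / 1 = 2500
20 log₁₀(2500) ≈ 67.96 dB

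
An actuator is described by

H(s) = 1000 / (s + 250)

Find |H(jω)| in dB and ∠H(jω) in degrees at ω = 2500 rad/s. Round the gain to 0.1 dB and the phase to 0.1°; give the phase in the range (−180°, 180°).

-8.0 dB, -84.3°

Substitute s = j2500:
Numerator: 1000 = 1000 + j0
Denominator: (j2500) + 250 = 250 + j2500
|N| = √(1000² + 0²) ≈ 1000, ∠N ≈ 0.00°
|D| = √(250² + 2500²) ≈ 2512.5, ∠D ≈ 84.29°
|H| = 1000 / 2512.5 ≈ 0.39801
Gain = 20 log₁₀(0.39801) ≈ -8.00 dB
∠H = 0.00° − 84.29° = -84.29°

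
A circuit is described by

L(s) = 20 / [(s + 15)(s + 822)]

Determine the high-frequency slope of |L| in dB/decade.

-40 dB/decade

Each pole contributes −20 dB/decade at high frequency; each zero contributes +20 dB/decade.
Net: 0 zero(s) − 2 pole(s) → -40 dB/decade.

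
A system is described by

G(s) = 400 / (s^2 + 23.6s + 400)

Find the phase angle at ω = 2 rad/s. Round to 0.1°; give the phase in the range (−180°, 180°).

At s = jω = j2:
quadratic: (j2)² + 23.6·j2 + 400 = 396 + j47.2 → |·| ≈ 398.8, ∠ ≈ 6.80°
∠G = 0.00° − 6.80° = -6.80°

-6.8°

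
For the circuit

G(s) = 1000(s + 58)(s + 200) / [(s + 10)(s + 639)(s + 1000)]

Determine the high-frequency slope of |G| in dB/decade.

-20 dB/decade

Each pole contributes −20 dB/decade at high frequency; each zero contributes +20 dB/decade.
Net: 2 zero(s) − 3 pole(s) → -20 dB/decade.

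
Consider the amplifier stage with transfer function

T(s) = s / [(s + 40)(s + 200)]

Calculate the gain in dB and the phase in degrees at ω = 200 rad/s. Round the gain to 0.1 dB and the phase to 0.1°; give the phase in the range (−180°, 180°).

At s = jω = j200:
zero at origin: s = j200 → |·| = 200, ∠ = 90.00°
pole (s+40): 40 + j200 → |·| = √(40²+200²) = √41600 ≈ 203.96, ∠ = arctan(200/40) ≈ 78.69°
pole (s+200): 200 + j200 → |·| = √(200²+200²) = √80000 ≈ 282.84, ∠ = arctan(200/200) ≈ 45.00°
|T| = 1 · 200 / 57688 ≈ 0.0034669
Gain = 20 log₁₀(0.0034669) ≈ -49.20 dB
∠T = 90.00° − 123.69° = -33.69°

-49.2 dB, -33.7°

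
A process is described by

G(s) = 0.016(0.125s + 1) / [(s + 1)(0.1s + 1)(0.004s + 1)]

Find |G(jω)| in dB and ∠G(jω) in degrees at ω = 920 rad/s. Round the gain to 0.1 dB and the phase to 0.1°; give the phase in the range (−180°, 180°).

-104.9 dB, -164.6°

At ω = 920 rad/s:
zero (1 + j920·0.125) = 1 + j115 → |·| ≈ 115, ∠ ≈ 89.50°
pole (1 + j920·1) = 1 + j920 → |·| ≈ 920, ∠ ≈ 89.94°
pole (1 + j920·0.1) = 1 + j92 → |·| ≈ 92.005, ∠ ≈ 89.38°
pole (1 + j920·0.004) = 1 + j3.68 → |·| ≈ 3.8134, ∠ ≈ 74.80°
|G| = 0.016 · 115 / (920 · 92.005 · 3.8134) ≈ 5.7004e-06
Gain = 20 log₁₀(5.7004e-06) ≈ -104.88 dB
∠G = (89.50°) − (89.94° + 89.38° + 74.80°) = -164.62°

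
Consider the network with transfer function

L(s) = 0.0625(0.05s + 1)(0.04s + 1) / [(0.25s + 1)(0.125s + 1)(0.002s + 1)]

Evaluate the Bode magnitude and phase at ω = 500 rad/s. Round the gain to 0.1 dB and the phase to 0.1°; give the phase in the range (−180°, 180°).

-51.0 dB, -48.8°

At ω = 500 rad/s:
zero (1 + j500·0.05) = 1 + j25 → |·| ≈ 25.02, ∠ ≈ 87.71°
zero (1 + j500·0.04) = 1 + j20 → |·| ≈ 20.025, ∠ ≈ 87.14°
pole (1 + j500·0.25) = 1 + j125 → |·| ≈ 125, ∠ ≈ 89.54°
pole (1 + j500·0.125) = 1 + j62.5 → |·| ≈ 62.508, ∠ ≈ 89.08°
pole (1 + j500·0.002) = 1 + j1 → |·| ≈ 1.4142, ∠ ≈ 45.00°
|L| = 0.0625 · 25.02 · 20.025 / (125 · 62.508 · 1.4142) ≈ 0.0028339
Gain = 20 log₁₀(0.0028339) ≈ -50.95 dB
∠L = (87.71° + 87.14°) − (89.54° + 89.08° + 45.00°) = -48.77°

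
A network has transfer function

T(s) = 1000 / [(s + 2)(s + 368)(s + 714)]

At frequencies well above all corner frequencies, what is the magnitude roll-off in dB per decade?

Each pole contributes −20 dB/decade at high frequency; each zero contributes +20 dB/decade.
Net: 0 zero(s) − 3 pole(s) → -60 dB/decade.

-60 dB/decade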